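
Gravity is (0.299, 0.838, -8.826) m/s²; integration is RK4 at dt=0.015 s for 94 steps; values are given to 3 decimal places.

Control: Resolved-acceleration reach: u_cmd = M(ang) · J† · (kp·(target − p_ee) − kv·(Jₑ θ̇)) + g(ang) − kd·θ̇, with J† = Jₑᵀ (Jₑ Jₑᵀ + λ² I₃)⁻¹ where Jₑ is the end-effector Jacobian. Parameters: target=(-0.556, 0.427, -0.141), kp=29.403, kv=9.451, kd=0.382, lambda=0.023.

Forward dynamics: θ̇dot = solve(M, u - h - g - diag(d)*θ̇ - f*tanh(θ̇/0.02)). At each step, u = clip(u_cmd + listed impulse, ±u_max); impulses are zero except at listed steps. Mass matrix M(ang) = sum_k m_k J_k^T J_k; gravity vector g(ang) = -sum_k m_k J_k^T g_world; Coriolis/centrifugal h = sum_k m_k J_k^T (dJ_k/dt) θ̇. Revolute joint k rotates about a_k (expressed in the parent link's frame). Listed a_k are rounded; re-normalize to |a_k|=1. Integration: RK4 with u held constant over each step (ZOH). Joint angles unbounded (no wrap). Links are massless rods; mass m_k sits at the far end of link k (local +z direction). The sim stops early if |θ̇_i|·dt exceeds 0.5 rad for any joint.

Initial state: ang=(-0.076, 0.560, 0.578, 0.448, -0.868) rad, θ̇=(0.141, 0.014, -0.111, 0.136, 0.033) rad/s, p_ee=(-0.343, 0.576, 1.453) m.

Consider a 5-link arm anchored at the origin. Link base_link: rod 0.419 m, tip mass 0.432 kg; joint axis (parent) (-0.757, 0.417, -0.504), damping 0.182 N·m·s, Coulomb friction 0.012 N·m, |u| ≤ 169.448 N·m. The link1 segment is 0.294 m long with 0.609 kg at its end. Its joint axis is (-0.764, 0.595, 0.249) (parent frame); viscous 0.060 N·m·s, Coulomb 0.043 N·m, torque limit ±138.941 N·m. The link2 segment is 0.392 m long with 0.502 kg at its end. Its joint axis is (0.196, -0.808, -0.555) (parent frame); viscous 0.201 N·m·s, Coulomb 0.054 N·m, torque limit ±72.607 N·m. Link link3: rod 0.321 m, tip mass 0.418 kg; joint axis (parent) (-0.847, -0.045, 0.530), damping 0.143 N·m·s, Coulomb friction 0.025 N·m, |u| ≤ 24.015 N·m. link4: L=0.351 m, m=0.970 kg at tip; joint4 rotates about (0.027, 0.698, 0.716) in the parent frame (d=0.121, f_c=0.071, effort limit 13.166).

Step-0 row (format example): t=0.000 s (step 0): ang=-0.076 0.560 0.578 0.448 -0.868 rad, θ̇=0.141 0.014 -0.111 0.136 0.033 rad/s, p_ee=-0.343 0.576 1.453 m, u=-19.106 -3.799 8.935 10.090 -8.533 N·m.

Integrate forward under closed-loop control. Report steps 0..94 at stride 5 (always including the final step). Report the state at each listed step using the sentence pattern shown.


t=0.075 s (step 5): ang=-0.162 0.631 0.377 0.717 -1.117 rad, θ̇=-1.230 1.170 -3.668 5.387 -4.356 rad/s, p_ee=-0.353 0.578 1.358 m, u=7.276 6.567 1.831 3.764 -2.006 N·m.
t=0.150 s (step 10): ang=-0.204 0.755 0.205 1.093 -1.464 rad, θ̇=0.054 2.277 -0.475 4.683 -4.419 rad/s, p_ee=-0.395 0.561 1.181 m, u=5.913 2.578 -0.348 -0.205 0.355 N·m.
t=0.225 s (step 15): ang=-0.171 0.972 0.306 1.407 -1.741 rad, θ̇=0.724 3.374 2.881 3.460 -2.954 rad/s, p_ee=-0.429 0.555 0.971 m, u=-7.545 -6.889 -1.048 -0.400 0.843 N·m.
t=0.300 s (step 20): ang=-0.107 1.239 0.580 1.588 -1.911 rad, θ̇=0.950 3.625 4.065 1.369 -1.634 rad/s, p_ee=-0.449 0.553 0.760 m, u=-14.065 -10.375 -2.326 1.208 0.786 N·m.
t=0.375 s (step 25): ang=-0.029 1.504 0.882 1.626 -1.998 rad, θ̇=1.132 3.416 3.895 -0.214 -0.766 rad/s, p_ee=-0.462 0.549 0.570 m, u=-14.259 -9.398 -3.010 2.220 0.635 N·m.
t=0.450 s (step 30): ang=0.066 1.749 1.158 1.577 -2.039 rad, θ̇=1.442 3.100 3.487 -0.997 -0.402 rad/s, p_ee=-0.474 0.537 0.413 m, u=-12.358 -6.843 -2.848 2.375 0.618 N·m.
t=0.525 s (step 35): ang=0.190 1.969 1.409 1.489 -2.066 rad, θ̇=1.873 2.763 3.232 -1.270 -0.356 rad/s, p_ee=-0.485 0.520 0.292 m, u=-10.833 -4.032 -2.034 2.121 0.715 N·m.
t=0.600 s (step 40): ang=0.346 2.160 1.648 1.394 -2.095 rad, θ̇=2.242 2.247 3.153 -1.195 -0.387 rad/s, p_ee=-0.492 0.503 0.207 m, u=-11.055 -1.511 -0.675 1.673 0.837 N·m.
t=0.675 s (step 45): ang=0.510 2.293 1.874 1.318 -2.120 rad, θ̇=1.967 1.218 2.762 -0.769 -0.223 rad/s, p_ee=-0.492 0.489 0.150 m, u=-12.181 0.969 0.751 1.171 0.882 N·m.
t=0.750 s (step 50): ang=0.622 2.341 2.048 1.276 -2.127 rad, θ̇=0.972 0.109 1.853 -0.413 -0.002 rad/s, p_ee=-0.489 0.478 0.107 m, u=-12.047 3.088 1.190 0.903 0.936 N·m.
t=0.825 s (step 55): ang=0.661 2.327 2.162 1.246 -2.127 rad, θ̇=0.138 -0.405 1.271 -0.414 0.035 rad/s, p_ee=-0.487 0.468 0.069 m, u=-11.099 4.153 0.681 0.703 1.051 N·m.
t=0.900 s (step 60): ang=0.651 2.290 2.247 1.212 -2.125 rad, θ̇=-0.366 -0.544 1.044 -0.478 0.031 rad/s, p_ee=-0.487 0.459 0.033 m, u=-10.119 4.431 -0.110 0.327 1.133 N·m.
t=0.975 s (step 65): ang=0.611 2.249 2.321 1.175 -2.123 rad, θ̇=-0.675 -0.538 0.943 -0.501 0.037 rad/s, p_ee=-0.490 0.451 0.003 m, u=-9.189 4.242 -0.890 -0.182 1.142 N·m.
t=1.050 s (step 70): ang=0.553 2.211 2.389 1.137 -2.120 rad, θ̇=-0.871 -0.479 0.879 -0.498 0.036 rad/s, p_ee=-0.493 0.443 -0.022 m, u=-8.273 3.793 -1.589 -0.715 1.091 N·m.
t=1.125 s (step 75): ang=0.483 2.178 2.453 1.100 -2.118 rad, θ̇=-0.984 -0.409 0.829 -0.481 0.030 rad/s, p_ee=-0.498 0.436 -0.042 m, u=-7.344 3.205 -2.206 -1.195 0.991 N·m.
t=1.200 s (step 80): ang=0.407 2.150 2.514 1.065 -2.116 rad, θ̇=-1.032 -0.341 0.789 -0.458 0.025 rad/s, p_ee=-0.504 0.430 -0.056 m, u=-6.413 2.555 -2.748 -1.591 0.853 N·m.
t=1.275 s (step 85): ang=0.330 2.126 2.572 1.031 -2.115 rad, θ̇=-1.023 -0.280 0.755 -0.431 0.023 rad/s, p_ee=-0.510 0.424 -0.067 m, u=-5.516 1.899 -3.220 -1.893 0.693 N·m.
t=1.350 s (step 90): ang=0.255 2.108 2.627 1.000 -2.113 rad, θ̇=-0.968 -0.225 0.723 -0.402 0.022 rad/s, p_ee=-0.516 0.419 -0.076 m, u=-4.693 1.276 -3.624 -2.107 0.523 N·m.
t=1.410 s (step 94): ang=0.199 2.095 2.670 0.976 -2.112 rad, θ̇=-0.899 -0.186 0.697 -0.378 0.021 rad/s, p_ee=-0.520 0.415 -0.082 m.


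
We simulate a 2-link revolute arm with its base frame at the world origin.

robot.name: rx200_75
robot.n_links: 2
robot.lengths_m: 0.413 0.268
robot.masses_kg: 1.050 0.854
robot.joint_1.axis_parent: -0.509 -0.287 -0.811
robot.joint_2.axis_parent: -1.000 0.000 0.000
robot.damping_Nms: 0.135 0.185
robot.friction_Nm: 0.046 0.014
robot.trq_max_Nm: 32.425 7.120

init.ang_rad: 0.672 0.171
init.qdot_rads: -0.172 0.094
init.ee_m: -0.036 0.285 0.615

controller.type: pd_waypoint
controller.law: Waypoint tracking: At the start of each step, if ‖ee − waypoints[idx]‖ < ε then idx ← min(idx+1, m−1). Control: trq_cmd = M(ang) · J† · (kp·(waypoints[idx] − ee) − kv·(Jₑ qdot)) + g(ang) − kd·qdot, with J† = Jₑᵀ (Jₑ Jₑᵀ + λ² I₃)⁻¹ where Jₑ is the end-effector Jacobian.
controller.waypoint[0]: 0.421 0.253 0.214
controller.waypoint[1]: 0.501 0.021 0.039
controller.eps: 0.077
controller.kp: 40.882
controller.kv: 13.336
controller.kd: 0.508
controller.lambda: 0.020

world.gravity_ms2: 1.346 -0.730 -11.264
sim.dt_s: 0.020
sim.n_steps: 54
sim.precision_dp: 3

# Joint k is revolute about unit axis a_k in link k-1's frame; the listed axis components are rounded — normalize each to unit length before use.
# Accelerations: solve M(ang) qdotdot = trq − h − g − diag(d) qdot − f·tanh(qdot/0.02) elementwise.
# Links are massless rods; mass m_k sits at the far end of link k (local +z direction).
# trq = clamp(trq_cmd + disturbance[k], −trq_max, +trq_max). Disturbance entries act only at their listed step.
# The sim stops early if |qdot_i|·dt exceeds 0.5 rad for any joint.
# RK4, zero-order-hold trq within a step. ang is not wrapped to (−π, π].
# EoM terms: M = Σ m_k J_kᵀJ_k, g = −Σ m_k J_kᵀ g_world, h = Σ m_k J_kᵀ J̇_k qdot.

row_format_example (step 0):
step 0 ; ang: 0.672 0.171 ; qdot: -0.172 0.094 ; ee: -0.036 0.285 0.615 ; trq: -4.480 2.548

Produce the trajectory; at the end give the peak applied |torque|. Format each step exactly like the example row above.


step 1 ; ang: 0.653 0.204 ; qdot: -1.731 3.179 ; ee: -0.032 0.285 0.614 ; trq: -3.615 0.049
step 2 ; ang: 0.613 0.276 ; qdot: -2.252 4.000 ; ee: -0.024 0.286 0.611 ; trq: -3.888 -0.635
step 3 ; ang: 0.564 0.360 ; qdot: -2.648 4.421 ; ee: -0.016 0.286 0.606 ; trq: -4.011 -0.975
step 4 ; ang: 0.508 0.451 ; qdot: -2.999 4.675 ; ee: -0.009 0.284 0.601 ; trq: -3.562 -1.196
step 5 ; ang: 0.446 0.545 ; qdot: -3.198 4.692 ; ee: -0.003 0.282 0.593 ; trq: -2.481 -1.300
step 6 ; ang: 0.382 0.636 ; qdot: -3.137 4.417 ; ee: 0.001 0.279 0.586 ; trq: -1.184 -1.289
step 7 ; ang: 0.323 0.719 ; qdot: -2.826 3.941 ; ee: 0.004 0.275 0.577 ; trq: -0.188 -1.229
step 8 ; ang: 0.271 0.792 ; qdot: -2.379 3.427 ; ee: 0.005 0.271 0.569 ; trq: 0.341 -1.200
step 9 ; ang: 0.228 0.856 ; qdot: -1.904 2.980 ; ee: 0.006 0.269 0.561 ; trq: 0.514 -1.231
step 10 ; ang: 0.195 0.912 ; qdot: -1.459 2.626 ; ee: 0.006 0.268 0.553 ; trq: 0.485 -1.313
step 11 ; ang: 0.170 0.961 ; qdot: -1.064 2.352 ; ee: 0.006 0.267 0.545 ; trq: 0.363 -1.422
step 12 ; ang: 0.152 1.006 ; qdot: -0.720 2.138 ; ee: 0.007 0.268 0.537 ; trq: 0.209 -1.540
step 13 ; ang: 0.141 1.047 ; qdot: -0.422 1.966 ; ee: 0.007 0.270 0.529 ; trq: 0.051 -1.654
step 14 ; ang: 0.135 1.085 ; qdot: -0.163 1.824 ; ee: 0.007 0.273 0.521 ; trq: -0.100 -1.759
step 15 ; ang: 0.134 1.120 ; qdot: 0.060 1.707 ; ee: 0.008 0.276 0.512 ; trq: -0.233 -1.855
step 16 ; ang: 0.137 1.153 ; qdot: 0.244 1.616 ; ee: 0.009 0.280 0.504 ; trq: -0.329 -1.945
step 17 ; ang: 0.143 1.185 ; qdot: 0.414 1.526 ; ee: 0.010 0.285 0.495 ; trq: -0.428 -2.019
step 18 ; ang: 0.153 1.214 ; qdot: 0.571 1.443 ; ee: 0.012 0.289 0.486 ; trq: -0.527 -2.083
step 19 ; ang: 0.166 1.242 ; qdot: 0.715 1.366 ; ee: 0.014 0.294 0.477 ; trq: -0.625 -2.139
step 20 ; ang: 0.182 1.269 ; qdot: 0.847 1.295 ; ee: 0.016 0.299 0.467 ; trq: -0.723 -2.188
step 21 ; ang: 0.200 1.294 ; qdot: 0.970 1.228 ; ee: 0.019 0.305 0.458 ; trq: -0.820 -2.232
step 22 ; ang: 0.221 1.318 ; qdot: 1.084 1.166 ; ee: 0.022 0.310 0.449 ; trq: -0.917 -2.271
step 23 ; ang: 0.243 1.341 ; qdot: 1.190 1.107 ; ee: 0.025 0.315 0.439 ; trq: -1.015 -2.305
step 24 ; ang: 0.268 1.362 ; qdot: 1.289 1.050 ; ee: 0.029 0.321 0.430 ; trq: -1.113 -2.334
step 25 ; ang: 0.295 1.383 ; qdot: 1.381 0.996 ; ee: 0.033 0.326 0.420 ; trq: -1.213 -2.359
step 26 ; ang: 0.323 1.402 ; qdot: 1.467 0.944 ; ee: 0.038 0.331 0.410 ; trq: -1.313 -2.381
step 27 ; ang: 0.353 1.421 ; qdot: 1.546 0.892 ; ee: 0.043 0.336 0.401 ; trq: -1.414 -2.399
step 28 ; ang: 0.385 1.438 ; qdot: 1.620 0.843 ; ee: 0.049 0.341 0.391 ; trq: -1.516 -2.412
step 29 ; ang: 0.418 1.454 ; qdot: 1.688 0.794 ; ee: 0.055 0.346 0.381 ; trq: -1.618 -2.423
step 30 ; ang: 0.452 1.470 ; qdot: 1.750 0.746 ; ee: 0.062 0.350 0.372 ; trq: -1.720 -2.430
step 31 ; ang: 0.488 1.484 ; qdot: 1.807 0.698 ; ee: 0.068 0.354 0.362 ; trq: -1.822 -2.433
step 32 ; ang: 0.525 1.498 ; qdot: 1.857 0.652 ; ee: 0.076 0.358 0.353 ; trq: -1.923 -2.434
step 33 ; ang: 0.562 1.510 ; qdot: 1.901 0.606 ; ee: 0.083 0.362 0.344 ; trq: -2.023 -2.431
step 34 ; ang: 0.600 1.522 ; qdot: 1.939 0.562 ; ee: 0.091 0.365 0.334 ; trq: -2.120 -2.426
step 35 ; ang: 0.640 1.533 ; qdot: 1.971 0.517 ; ee: 0.099 0.367 0.326 ; trq: -2.216 -2.418
step 36 ; ang: 0.679 1.543 ; qdot: 1.997 0.474 ; ee: 0.108 0.370 0.317 ; trq: -2.308 -2.407
step 37 ; ang: 0.719 1.552 ; qdot: 2.017 0.432 ; ee: 0.117 0.371 0.308 ; trq: -2.397 -2.394
step 38 ; ang: 0.760 1.560 ; qdot: 2.030 0.391 ; ee: 0.126 0.373 0.300 ; trq: -2.482 -2.379
step 39 ; ang: 0.800 1.568 ; qdot: 2.037 0.351 ; ee: 0.135 0.374 0.292 ; trq: -2.562 -2.362
step 40 ; ang: 0.841 1.574 ; qdot: 2.038 0.313 ; ee: 0.144 0.374 0.284 ; trq: -2.638 -2.344
step 41 ; ang: 0.882 1.580 ; qdot: 2.034 0.275 ; ee: 0.153 0.375 0.277 ; trq: -2.708 -2.323
step 42 ; ang: 0.922 1.585 ; qdot: 2.024 0.239 ; ee: 0.162 0.374 0.270 ; trq: -2.773 -2.302
step 43 ; ang: 0.963 1.590 ; qdot: 2.008 0.205 ; ee: 0.171 0.374 0.263 ; trq: -2.831 -2.279
step 44 ; ang: 1.003 1.594 ; qdot: 1.988 0.172 ; ee: 0.181 0.373 0.256 ; trq: -2.884 -2.256
step 45 ; ang: 1.042 1.597 ; qdot: 1.963 0.141 ; ee: 0.190 0.371 0.250 ; trq: -2.931 -2.231
step 46 ; ang: 1.081 1.599 ; qdot: 1.934 0.112 ; ee: 0.199 0.370 0.245 ; trq: -2.971 -2.206
step 47 ; ang: 1.119 1.601 ; qdot: 1.901 0.084 ; ee: 0.207 0.368 0.239 ; trq: -3.006 -2.181
step 48 ; ang: 1.157 1.603 ; qdot: 1.864 0.058 ; ee: 0.216 0.366 0.234 ; trq: -3.034 -2.155
step 49 ; ang: 1.194 1.604 ; qdot: 1.824 0.034 ; ee: 0.224 0.363 0.230 ; trq: -3.057 -2.130
step 50 ; ang: 1.230 1.604 ; qdot: 1.782 0.012 ; ee: 0.233 0.361 0.225 ; trq: -3.074 -2.105
step 51 ; ang: 1.265 1.604 ; qdot: 1.736 -0.005 ; ee: 0.241 0.358 0.221 ; trq: -3.086 -2.084
step 52 ; ang: 1.299 1.604 ; qdot: 1.689 -0.019 ; ee: 0.248 0.355 0.217 ; trq: -3.092 -2.065
step 53 ; ang: 1.333 1.603 ; qdot: 1.640 -0.033 ; ee: 0.256 0.352 0.214 ; trq: -3.095 -2.045
step 54 ; ang: 1.365 1.603 ; qdot: 1.591 -0.047 ; ee: 0.263 0.349 0.211
max |trq| (N·m): 4.480


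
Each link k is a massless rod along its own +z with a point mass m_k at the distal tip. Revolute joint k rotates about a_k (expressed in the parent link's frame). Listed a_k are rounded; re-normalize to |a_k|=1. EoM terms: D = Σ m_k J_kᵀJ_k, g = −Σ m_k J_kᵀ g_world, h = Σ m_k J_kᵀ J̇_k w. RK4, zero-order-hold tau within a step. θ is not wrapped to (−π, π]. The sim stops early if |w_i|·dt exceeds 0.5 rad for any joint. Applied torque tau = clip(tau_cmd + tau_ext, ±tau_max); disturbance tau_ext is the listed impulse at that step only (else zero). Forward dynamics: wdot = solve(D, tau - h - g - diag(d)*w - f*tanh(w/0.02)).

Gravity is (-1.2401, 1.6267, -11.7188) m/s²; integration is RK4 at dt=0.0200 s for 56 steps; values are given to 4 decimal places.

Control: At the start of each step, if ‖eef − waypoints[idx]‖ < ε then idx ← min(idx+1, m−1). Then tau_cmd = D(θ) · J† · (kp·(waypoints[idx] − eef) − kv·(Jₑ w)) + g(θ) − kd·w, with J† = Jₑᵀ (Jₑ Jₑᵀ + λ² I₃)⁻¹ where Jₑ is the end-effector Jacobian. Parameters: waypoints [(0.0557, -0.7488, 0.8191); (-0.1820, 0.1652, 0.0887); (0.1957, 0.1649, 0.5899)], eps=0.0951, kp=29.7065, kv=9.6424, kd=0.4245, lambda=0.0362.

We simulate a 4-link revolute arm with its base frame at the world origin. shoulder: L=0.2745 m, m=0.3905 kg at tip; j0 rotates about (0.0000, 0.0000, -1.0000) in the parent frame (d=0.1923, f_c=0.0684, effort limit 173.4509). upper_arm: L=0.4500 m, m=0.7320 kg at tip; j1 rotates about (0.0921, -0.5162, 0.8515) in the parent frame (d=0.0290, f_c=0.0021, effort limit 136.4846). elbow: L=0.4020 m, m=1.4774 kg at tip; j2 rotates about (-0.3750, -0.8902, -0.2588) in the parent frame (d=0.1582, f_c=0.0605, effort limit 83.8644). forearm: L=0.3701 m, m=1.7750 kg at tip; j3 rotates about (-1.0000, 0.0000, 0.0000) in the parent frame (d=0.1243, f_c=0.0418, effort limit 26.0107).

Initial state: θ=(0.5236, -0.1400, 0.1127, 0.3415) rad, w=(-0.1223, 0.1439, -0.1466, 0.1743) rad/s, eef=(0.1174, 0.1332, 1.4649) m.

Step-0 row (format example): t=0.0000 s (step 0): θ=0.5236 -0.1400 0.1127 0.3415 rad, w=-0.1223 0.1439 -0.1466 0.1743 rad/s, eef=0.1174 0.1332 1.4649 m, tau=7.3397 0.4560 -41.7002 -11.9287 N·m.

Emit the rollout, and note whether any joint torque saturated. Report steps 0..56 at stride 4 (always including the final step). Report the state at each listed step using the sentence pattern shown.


t=0.0800 s (step 4): θ=0.7302 0.3391 -0.4658 0.6245 rad, w=2.9701 10.0763 -11.8124 -1.0096 rad/s, eef=0.1061 0.0651 1.4294 m, tau=0.4711 -14.6193 -7.8397 -6.2795 N·m.
t=0.1600 s (step 8): θ=0.8113 0.9338 -0.9821 -0.0098 rad, w=2.0719 5.0254 -2.5466 -9.4772 rad/s, eef=0.1349 -0.0555 1.3619 m, tau=1.5656 -2.4395 14.9815 1.1241 N·m.
t=0.2400 s (step 12): θ=0.9439 1.1565 -1.0689 -0.6264 rad, w=1.0602 0.8597 -0.2321 -5.9712 rad/s, eef=0.1310 -0.1683 1.2414 m, tau=0.3114 -8.3395 9.2241 5.8427 N·m.
t=0.3200 s (step 16): θ=0.9951 1.1175 -1.0687 -0.9897 rad, w=0.3462 -1.5807 0.0750 -3.2684 rad/s, eef=0.1070 -0.2727 1.1317 m, tau=-1.0001 -3.9263 8.4437 8.7835 N·m.
t=0.4000 s (step 20): θ=1.0189 0.9424 -1.0757 -1.1627 rad, w=0.3365 -2.5778 -0.3271 -1.1099 rad/s, eef=0.0836 -0.3652 1.0446 m, tau=-1.7992 0.7472 10.3312 9.2546 N·m.
t=0.4800 s (step 24): θ=1.0444 0.7319 -1.1189 -1.1868 rad, w=0.1721 -2.6199 -0.6387 0.3022 rad/s, eef=0.0675 -0.4470 0.9779 m, tau=-1.8599 5.1962 14.2379 8.5451 N·m.
t=0.5600 s (step 28): θ=1.0393 0.5302 -1.1641 -1.1417 rad, w=-0.2178 -2.3711 -0.4933 0.7706 rad/s, eef=0.0589 -0.5189 0.9255 m, tau=-1.7526 8.0166 17.3317 7.7373 N·m.
t=0.6400 s (step 32): θ=1.0146 0.3561 -1.1958 -1.0753 rad, w=-0.3482 -1.9590 -0.3184 0.8700 rad/s, eef=0.0542 -0.5778 0.8856 m, tau=-1.8363 9.2445 18.9880 7.0558 N·m.
t=0.7200 s (step 36): θ=0.9865 0.2170 -1.2156 -1.0079 rad, w=-0.3311 -1.5172 -0.1927 0.8092 rad/s, eef=0.0512 -0.6230 0.8567 m, tau=-1.9538 9.5925 19.7519 6.5599 N·m.
t=0.8000 s (step 40): θ=0.9620 0.1115 -1.2272 -0.9483 rad, w=-0.2716 -1.1310 -0.1053 0.6837 rad/s, eef=0.0494 -0.6565 0.8369 m, tau=-0.8383 21.3217 7.4588 -11.4548 N·m.
t=0.8800 s (step 44): θ=0.9937 0.2098 -1.3030 -1.1413 rad, w=0.9463 2.7058 -1.6200 -4.2475 rad/s, eef=0.0318 -0.6117 0.7706 m, tau=-0.8096 8.9342 11.8674 -0.4029 N·m.
t=0.9600 s (step 48): θ=1.0884 0.4409 -1.4695 -1.5031 rad, w=1.2825 2.7441 -2.5183 -4.4428 rad/s, eef=0.0004 -0.4892 0.6632 m, tau=-0.7428 2.4708 12.2468 3.4312 N·m.
t=1.0400 s (step 52): θ=1.1750 0.6150 -1.7032 -1.8214 rad, w=0.7979 1.5219 -3.3368 -3.3971 rad/s, eef=-0.0338 -0.3526 0.5609 m, tau=-0.6921 0.3982 12.3327 3.4446 N·m.
t=1.1200 s (step 56): θ=1.2089 0.6764 -2.0023 -2.0325 rad, w=0.0852 0.0176 -4.1079 -1.7811 rad/s, eef=-0.0675 -0.2351 0.4763 m.
any joint saturated: no


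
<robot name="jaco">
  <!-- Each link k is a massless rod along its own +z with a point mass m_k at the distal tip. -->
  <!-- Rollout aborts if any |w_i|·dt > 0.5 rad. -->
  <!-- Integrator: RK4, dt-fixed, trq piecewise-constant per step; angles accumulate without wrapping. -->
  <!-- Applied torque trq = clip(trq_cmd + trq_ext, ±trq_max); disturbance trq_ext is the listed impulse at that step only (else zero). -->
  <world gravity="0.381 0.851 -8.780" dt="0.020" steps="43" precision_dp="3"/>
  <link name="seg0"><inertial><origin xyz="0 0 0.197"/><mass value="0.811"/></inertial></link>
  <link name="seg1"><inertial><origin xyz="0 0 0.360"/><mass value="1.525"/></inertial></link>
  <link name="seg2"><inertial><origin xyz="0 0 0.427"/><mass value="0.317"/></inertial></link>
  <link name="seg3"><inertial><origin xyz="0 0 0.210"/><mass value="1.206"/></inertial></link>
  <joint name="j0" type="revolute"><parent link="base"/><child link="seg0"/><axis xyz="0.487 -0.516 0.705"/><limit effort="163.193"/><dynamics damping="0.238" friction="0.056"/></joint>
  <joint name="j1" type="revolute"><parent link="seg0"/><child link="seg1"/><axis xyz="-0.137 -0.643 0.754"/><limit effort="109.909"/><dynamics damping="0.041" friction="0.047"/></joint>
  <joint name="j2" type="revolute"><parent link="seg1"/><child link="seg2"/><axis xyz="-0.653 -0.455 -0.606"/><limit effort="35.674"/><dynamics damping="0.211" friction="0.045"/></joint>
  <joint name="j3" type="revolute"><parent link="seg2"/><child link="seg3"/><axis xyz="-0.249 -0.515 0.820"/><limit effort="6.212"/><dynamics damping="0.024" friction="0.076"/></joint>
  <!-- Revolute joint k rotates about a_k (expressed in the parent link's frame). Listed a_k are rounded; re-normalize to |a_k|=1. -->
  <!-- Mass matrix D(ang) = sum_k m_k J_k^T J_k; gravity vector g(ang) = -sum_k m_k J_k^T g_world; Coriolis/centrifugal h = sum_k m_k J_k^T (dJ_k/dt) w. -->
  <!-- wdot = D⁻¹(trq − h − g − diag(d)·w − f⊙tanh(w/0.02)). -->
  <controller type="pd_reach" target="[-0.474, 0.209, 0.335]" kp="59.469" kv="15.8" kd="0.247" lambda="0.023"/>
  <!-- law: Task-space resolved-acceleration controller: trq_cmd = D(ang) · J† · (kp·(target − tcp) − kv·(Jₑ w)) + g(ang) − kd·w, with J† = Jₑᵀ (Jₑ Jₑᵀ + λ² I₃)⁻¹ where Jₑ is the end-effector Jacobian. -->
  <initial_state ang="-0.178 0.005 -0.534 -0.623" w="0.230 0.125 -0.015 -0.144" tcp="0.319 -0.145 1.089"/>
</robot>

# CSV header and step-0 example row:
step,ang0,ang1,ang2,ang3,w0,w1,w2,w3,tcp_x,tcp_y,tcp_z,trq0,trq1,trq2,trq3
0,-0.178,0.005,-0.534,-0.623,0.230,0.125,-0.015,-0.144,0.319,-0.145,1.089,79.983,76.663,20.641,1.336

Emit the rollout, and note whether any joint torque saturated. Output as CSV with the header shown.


step,ang0,ang1,ang2,ang3,w0,w1,w2,w3,tcp_x,tcp_y,tcp_z,trq0,trq1,trq2,trq3
1,-0.160,0.095,-0.611,-0.696,1.735,8.437,-7.162,-7.794,0.308,-0.140,1.081,65.416,48.455,15.970,2.729
2,-0.102,0.286,-0.785,-0.854,4.093,10.215,-9.784,-8.695,0.283,-0.122,1.061,55.692,25.205,10.491,2.039
3,0.003,0.474,-0.989,-1.022,6.455,8.417,-10.734,-7.836,0.245,-0.092,1.032,33.080,6.625,6.818,1.415
4,0.150,0.610,-1.207,-1.157,8.260,5.149,-11.328,-5.092,0.194,-0.059,0.998,9.288,-6.823,5.072,0.730
5,0.323,0.681,-1.432,-1.242,9.138,1.938,-11.271,-3.153,0.134,-0.029,0.958,-9.880,-16.097,5.171,0.586
6,0.505,0.695,-1.649,-1.299,9.027,-0.390,-10.583,-2.354,0.069,-0.004,0.914,-22.369,-21.808,6.588,0.856
7,0.677,0.673,-1.850,-1.346,8.198,-1.734,-9.555,-2.199,0.004,0.013,0.867,-28.945,-24.637,8.547,1.257
8,0.829,0.632,-2.029,-1.390,7.016,-2.371,-8.492,-2.150,-0.057,0.026,0.820,-31.268,-25.291,10.356,1.574
9,0.956,0.582,-2.188,-1.434,5.740,-2.575,-7.518,-2.127,-0.113,0.034,0.775,-31.021,-24.506,11.616,1.787
10,1.058,0.531,-2.330,-1.477,4.515,-2.536,-6.668,-2.142,-0.163,0.039,0.733,-29.358,-22.886,12.212,1.913
11,1.137,0.483,-2.455,-1.521,3.408,-2.368,-5.937,-2.199,-0.206,0.043,0.694,-27.002,-20.877,12.209,1.973
12,1.195,0.438,-2.567,-1.566,2.444,-2.136,-5.309,-2.287,-0.243,0.046,0.659,-24.393,-18.775,11.744,1.980
13,1.236,0.398,-2.668,-1.613,1.622,-1.874,-4.764,-2.384,-0.274,0.049,0.629,-21.791,-16.751,10.966,1.944
14,1.261,0.363,-2.758,-1.662,0.930,-1.593,-4.283,-2.468,-0.301,0.053,0.602,-19.330,-14.880,10.002,1.877
15,1.274,0.334,-2.839,-1.712,0.353,-1.296,-3.847,-2.519,-0.324,0.057,0.578,-17.045,-13.166,8.951,1.785
16,1.276,0.311,-2.912,-1.763,-0.126,-0.979,-3.437,-2.516,-0.343,0.061,0.558,-14.916,-11.584,7.884,1.676
17,1.269,0.295,-2.977,-1.813,-0.513,-0.644,-3.040,-2.446,-0.360,0.067,0.541,-12.920,-10.123,6.854,1.556
18,1.256,0.286,-3.034,-1.860,-0.827,-0.274,-2.632,-2.293,-0.374,0.073,0.527,-10.987,-8.790,5.903,1.429
19,1.237,0.284,-3.082,-1.904,-1.067,0.114,-2.215,-2.055,-0.386,0.079,0.514,-9.170,-7.650,5.070,1.302
20,1.214,0.290,-3.123,-1.943,-1.229,0.474,-1.817,-1.766,-0.397,0.086,0.503,-7.596,-6.774,4.393,1.187
21,1.188,0.303,-3.155,-1.975,-1.327,0.807,-1.433,-1.453,-0.406,0.094,0.493,-6.317,-6.180,3.874,1.093
22,1.161,0.322,-3.181,-2.001,-1.368,1.085,-1.087,-1.154,-0.414,0.102,0.484,-5.383,-5.855,3.511,1.024
23,1.134,0.345,-3.199,-2.022,-1.364,1.293,-0.794,-0.901,-0.422,0.109,0.475,-4.784,-5.751,3.289,0.982
24,1.107,0.373,-3.213,-2.038,-1.326,1.428,-0.562,-0.704,-0.428,0.117,0.467,-4.468,-5.803,3.179,0.962
25,1.081,0.402,-3.222,-2.051,-1.267,1.498,-0.388,-0.561,-0.434,0.124,0.459,-4.360,-5.947,3.151,0.956
26,1.057,0.432,-3.229,-2.061,-1.195,1.514,-0.263,-0.459,-0.439,0.131,0.452,-4.387,-6.132,3.176,0.957
27,1.034,0.462,-3.233,-2.070,-1.118,1.489,-0.177,-0.387,-0.444,0.137,0.444,-4.488,-6.323,3.230,0.960
28,1.012,0.491,-3.236,-2.077,-1.040,1.436,-0.121,-0.334,-0.448,0.143,0.437,-4.619,-6.499,3.296,0.962
29,0.992,0.519,-3.238,-2.083,-0.964,1.365,-0.085,-0.293,-0.451,0.148,0.430,-4.753,-6.649,3.362,0.960
30,0.973,0.546,-3.240,-2.089,-0.891,1.284,-0.063,-0.260,-0.455,0.153,0.423,-4.874,-6.769,3.421,0.955
31,0.956,0.570,-3.241,-2.094,-0.823,1.198,-0.051,-0.232,-0.458,0.157,0.417,-4.974,-6.861,3.471,0.948
32,0.940,0.593,-3.242,-2.098,-0.760,1.111,-0.044,-0.207,-0.460,0.161,0.411,-5.051,-6.927,3.510,0.939
33,0.926,0.615,-3.243,-2.102,-0.702,1.027,-0.039,-0.184,-0.462,0.165,0.406,-5.106,-6.972,3.538,0.929
34,0.912,0.635,-3.244,-2.106,-0.648,0.947,-0.037,-0.164,-0.465,0.168,0.400,-5.142,-6.999,3.557,0.918
35,0.900,0.653,-3.244,-2.109,-0.599,0.872,-0.034,-0.145,-0.466,0.171,0.396,-5.162,-7.012,3.569,0.908
36,0.888,0.669,-3.245,-2.111,-0.554,0.802,-0.031,-0.128,-0.468,0.174,0.391,-5.170,-7.015,3.574,0.897
37,0.878,0.685,-3.246,-2.114,-0.512,0.738,-0.028,-0.112,-0.469,0.176,0.387,-5.170,-7.012,3.575,0.887
38,0.868,0.699,-3.246,-2.116,-0.474,0.680,-0.025,-0.097,-0.471,0.179,0.383,-5.163,-7.004,3.573,0.877
39,0.859,0.712,-3.247,-2.118,-0.439,0.626,-0.022,-0.084,-0.472,0.181,0.380,-5.153,-6.993,3.570,0.868
40,0.850,0.724,-3.247,-2.119,-0.406,0.577,-0.018,-0.073,-0.473,0.183,0.376,-5.142,-6.980,3.566,0.859
41,0.842,0.735,-3.247,-2.121,-0.376,0.531,-0.015,-0.063,-0.474,0.185,0.374,-5.130,-6.968,3.562,0.851
42,0.835,0.745,-3.248,-2.122,-0.347,0.489,-0.012,-0.055,-0.474,0.187,0.371,-5.119,-6.956,3.559,0.844
43,0.829,0.755,-3.248,-2.123,-0.321,0.451,-0.010,-0.048,-0.475,0.188,0.368,,,,
# any joint saturated: no


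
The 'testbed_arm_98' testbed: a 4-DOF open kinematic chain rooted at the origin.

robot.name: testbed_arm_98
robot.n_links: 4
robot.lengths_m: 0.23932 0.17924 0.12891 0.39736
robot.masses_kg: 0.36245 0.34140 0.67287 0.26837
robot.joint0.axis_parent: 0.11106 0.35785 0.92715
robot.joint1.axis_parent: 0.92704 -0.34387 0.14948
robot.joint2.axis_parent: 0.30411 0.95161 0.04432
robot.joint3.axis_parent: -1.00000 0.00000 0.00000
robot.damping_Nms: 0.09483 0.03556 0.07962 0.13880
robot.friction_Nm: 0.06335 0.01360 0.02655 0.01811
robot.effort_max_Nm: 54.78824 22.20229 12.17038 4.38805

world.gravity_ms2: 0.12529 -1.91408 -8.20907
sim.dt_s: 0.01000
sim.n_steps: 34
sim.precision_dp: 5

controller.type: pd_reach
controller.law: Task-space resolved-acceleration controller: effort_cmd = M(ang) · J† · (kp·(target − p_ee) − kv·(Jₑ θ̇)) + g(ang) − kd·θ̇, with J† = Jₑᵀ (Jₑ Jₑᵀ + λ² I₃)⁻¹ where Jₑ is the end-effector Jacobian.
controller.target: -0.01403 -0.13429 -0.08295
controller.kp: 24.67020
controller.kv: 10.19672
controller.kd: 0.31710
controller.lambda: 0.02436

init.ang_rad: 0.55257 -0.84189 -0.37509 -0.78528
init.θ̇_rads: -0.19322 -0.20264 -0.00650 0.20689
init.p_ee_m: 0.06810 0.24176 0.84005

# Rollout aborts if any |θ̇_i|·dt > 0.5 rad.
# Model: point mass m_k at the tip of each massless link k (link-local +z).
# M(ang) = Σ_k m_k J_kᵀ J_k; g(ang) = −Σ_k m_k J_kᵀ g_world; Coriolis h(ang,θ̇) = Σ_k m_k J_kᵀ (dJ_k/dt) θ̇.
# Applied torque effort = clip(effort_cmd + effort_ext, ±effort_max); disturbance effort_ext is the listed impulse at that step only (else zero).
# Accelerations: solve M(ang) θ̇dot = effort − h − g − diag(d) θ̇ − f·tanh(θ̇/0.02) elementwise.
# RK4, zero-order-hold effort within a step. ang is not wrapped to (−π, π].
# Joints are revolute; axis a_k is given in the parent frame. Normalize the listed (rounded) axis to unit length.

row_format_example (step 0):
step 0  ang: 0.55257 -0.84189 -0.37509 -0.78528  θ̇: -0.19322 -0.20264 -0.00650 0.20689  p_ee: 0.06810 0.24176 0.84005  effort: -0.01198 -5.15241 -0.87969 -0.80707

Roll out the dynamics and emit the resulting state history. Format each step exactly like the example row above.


step 1  ang: 0.55199 -0.84875 -0.37870 -0.79227  θ̇: 0.03319 -1.15844 -0.70447 -1.57866  p_ee: 0.06727 0.24321 0.83851  effort: -0.06891 -4.14250 -0.57992 -0.15765
step 2  ang: 0.55235 -0.86364 -0.38794 -0.81354  θ̇: 0.03788 -1.81404 -1.14146 -2.65555  p_ee: 0.06634 0.24411 0.83518  effort: -0.03944 -3.18461 -0.38181 0.17679
step 3  ang: 0.55306 -0.88406 -0.40076 -0.84311  θ̇: 0.09812 -2.26578 -1.42002 -3.24784  p_ee: 0.06526 0.24513 0.83050  effort: -0.01736 -2.30661 -0.25940 0.31179
step 4  ang: 0.55435 -0.90828 -0.41584 -0.87708  θ̇: 0.15380 -2.57739 -1.59689 -3.54218  p_ee: 0.06403 0.24666 0.82480  effort: 0.01311 -1.52775 -0.18581 0.33399
step 5  ang: 0.55615 -0.93513 -0.43237 -0.91308  θ̇: 0.20039 -2.79309 -1.70876 -3.65559  p_ee: 0.06268 0.24883 0.81830  effort: 0.05146 -0.84990 -0.14497 0.29583
step 6  ang: 0.55839 -0.96380 -0.44981 -0.94966  θ̇: 0.24242 -2.94283 -1.77909 -3.66186  p_ee: 0.06122 0.25167 0.81117  effort: 0.09521 -0.26628 -0.12668 0.22891
step 7  ang: 0.56104 -0.99375 -0.46782 -0.98600  θ̇: 0.28432 -3.04679 -1.82283 -3.60710  p_ee: 0.05968 0.25513 0.80355  effort: 0.14253 0.23350 -0.12436 0.15181
step 8  ang: 0.56413 -1.02456 -0.48618 -1.02162  θ̇: 0.32916 -3.11854 -1.84948 -3.51980  p_ee: 0.05809 0.25915 0.79553  effort: 0.19246 0.66061 -0.13375 0.07509
step 9  ang: 0.56770 -1.05599 -0.50475 -1.05629  θ̇: 0.37897 -3.16730 -1.86514 -3.41734  p_ee: 0.05647 0.26364 0.78718  effort: 0.24465 1.02567 -0.15205 0.00441
step 10  ang: 0.57179 -1.08781 -0.52344 -1.08991  θ̇: 0.43512 -3.19944 -1.87369 -3.31016  p_ee: 0.05484 0.26850 0.77856  effort: 0.29913 1.33823 -0.17745 -0.05752
step 11  ang: 0.57648 -1.11990 -0.54219 -1.12247  θ̇: 0.49863 -3.21941 -1.87765 -3.20439  p_ee: 0.05320 0.27365 0.76972  effort: 0.35616 1.60658 -0.20870 -0.10967
step 12  ang: 0.58185 -1.15214 -0.56097 -1.15400  θ̇: 0.57028 -3.23041 -1.87868 -3.10358  p_ee: 0.05156 0.27902 0.76069  effort: 0.41608 1.83782 -0.24494 -0.15200
step 13  ang: 0.58798 -1.18446 -0.57975 -1.18455  θ̇: 0.65073 -3.23474 -1.87791 -3.00969  p_ee: 0.04993 0.28452 0.75149  effort: 0.47924 2.03797 -0.28552 -0.18495
step 14  ang: 0.59496 -1.21680 -0.59852 -1.21420  θ̇: 0.74052 -3.23412 -1.87614 -2.92375  p_ee: 0.04831 0.29011 0.74216  effort: 0.54596 2.21209 -0.32986 -0.20922
step 15  ang: 0.60288 -1.24911 -0.61726 -1.24303  θ̇: 0.84012 -3.22984 -1.87400 -2.84625  p_ee: 0.04668 0.29572 0.73269  effort: 0.61641 2.36446 -0.37744 -0.22559
step 16  ang: 0.61186 -1.28137 -0.63599 -1.27114  θ̇: 0.94988 -3.22285 -1.87202 -2.77738  p_ee: 0.04503 0.30130 0.72313  effort: 0.69061 2.49864 -0.42768 -0.23486
step 17  ang: 0.62198 -1.31355 -0.65469 -1.29859  θ̇: 1.07006 -3.21385 -1.87068 -2.71715  p_ee: 0.04335 0.30682 0.71347  effort: 0.76839 2.61763 -0.47996 -0.23778
step 18  ang: 0.63336 -1.34563 -0.67339 -1.32549  θ̇: 1.20079 -3.20333 -1.87045 -2.66547  p_ee: 0.04162 0.31223 0.70373  effort: 0.84935 2.72391 -0.53360 -0.23505
step 19  ang: 0.64610 -1.37760 -0.69209 -1.35191  θ̇: 1.34209 -3.19160 -1.87178 -2.62217  p_ee: 0.03981 0.31749 0.69392  effort: 0.93284 2.81957 -0.58784 -0.22731
step 20  ang: 0.66031 -1.40945 -0.71082 -1.37795  θ̇: 1.49382 -3.17883 -1.87511 -2.58705  p_ee: 0.03791 0.32258 0.68406  effort: 1.01799 2.90632 -0.64190 -0.21517
step 21  ang: 0.67608 -1.44117 -0.72959 -1.40366  θ̇: 1.65576 -3.16503 -1.88085 -2.55981  p_ee: 0.03589 0.32747 0.67416  effort: 1.10373 2.98556 -0.69498 -0.19917
step 22  ang: 0.69352 -1.47274 -0.74842 -1.42915  θ̇: 1.82753 -3.15009 -1.88934 -2.54013  p_ee: 0.03372 0.33212 0.66423  effort: 1.18883 3.05843 -0.74627 -0.17982
step 23  ang: 0.71273 -1.50416 -0.76736 -1.45447  θ̇: 2.00867 -3.13377 -1.90085 -2.52759  p_ee: 0.03137 0.33652 0.65428  effort: 1.27191 3.12585 -0.79505 -0.15762
step 24  ang: 0.73379 -1.53540 -0.78643 -1.47971  θ̇: 2.19862 -3.11572 -1.91556 -2.52173  p_ee: 0.02881 0.34063 0.64433  effort: 1.35158 3.18854 -0.84064 -0.13302
step 25  ang: 0.75679 -1.56646 -0.80566 -1.50491  θ̇: 2.39677 -3.09550 -1.93355 -2.52200  p_ee: 0.02604 0.34444 0.63439  effort: 1.42644 3.24707 -0.88251 -0.10647
step 26  ang: 0.78181 -1.59729 -0.82508 -1.53015  θ̇: 2.60243 -3.07256 -1.95478 -2.52783  p_ee: 0.02300 0.34791 0.62447  effort: 1.49518 3.30186 -0.92022 -0.07837
step 27  ang: 0.80891 -1.62789 -0.84473 -1.55547  θ̇: 2.81492 -3.04630 -1.97912 -2.53862  p_ee: 0.01970 0.35104 0.61461  effort: 1.55662 3.35322 -0.95350 -0.04910
step 28  ang: 0.83817 -1.65820 -0.86465 -1.58092  θ̇: 3.03351 -3.01601 -2.00635 -2.55375  p_ee: 0.01611 0.35380 0.60481  effort: 1.60981 3.40138 -0.98219 -0.01902
step 29  ang: 0.86963 -1.68818 -0.88485 -1.60654  θ̇: 3.25751 -2.98095 -2.03620 -2.57262  p_ee: 0.01222 0.35617 0.59509  effort: 1.65399 3.44650 -1.00628 0.01157
step 30  ang: 0.90336 -1.71779 -0.90536 -1.63237  θ̇: 3.48620 -2.94030 -2.06833 -2.59465  p_ee: 0.00801 0.35814 0.58548  effort: 1.68869 3.48869 -1.02584 0.04240
step 31  ang: 0.93939 -1.74696 -0.92621 -1.65842  θ̇: 3.71892 -2.89320 -2.10241 -2.61933  p_ee: 0.00349 0.35969 0.57601  effort: 1.71372 3.52806 -1.04107 0.07324
step 32  ang: 0.97776 -1.77562 -0.94740 -1.68474  θ̇: 3.95504 -2.83878 -2.13808 -2.64620  p_ee: -0.00136 0.36080 0.56669  effort: 1.72914 3.56469 -1.05221 0.10392
step 33  ang: 1.01850 -1.80370 -0.96897 -1.71134  θ̇: 4.19400 -2.77608 -2.17494 -2.67485  p_ee: -0.00652 0.36147 0.55755  effort: 1.73528 3.59872 -1.05956 0.13429
step 34  ang: 1.06164 -1.83111 -0.99091 -1.73823  θ̇: 4.43528 -2.70415 -2.21262 -2.70496  p_ee: -0.01200 0.36167 0.54862


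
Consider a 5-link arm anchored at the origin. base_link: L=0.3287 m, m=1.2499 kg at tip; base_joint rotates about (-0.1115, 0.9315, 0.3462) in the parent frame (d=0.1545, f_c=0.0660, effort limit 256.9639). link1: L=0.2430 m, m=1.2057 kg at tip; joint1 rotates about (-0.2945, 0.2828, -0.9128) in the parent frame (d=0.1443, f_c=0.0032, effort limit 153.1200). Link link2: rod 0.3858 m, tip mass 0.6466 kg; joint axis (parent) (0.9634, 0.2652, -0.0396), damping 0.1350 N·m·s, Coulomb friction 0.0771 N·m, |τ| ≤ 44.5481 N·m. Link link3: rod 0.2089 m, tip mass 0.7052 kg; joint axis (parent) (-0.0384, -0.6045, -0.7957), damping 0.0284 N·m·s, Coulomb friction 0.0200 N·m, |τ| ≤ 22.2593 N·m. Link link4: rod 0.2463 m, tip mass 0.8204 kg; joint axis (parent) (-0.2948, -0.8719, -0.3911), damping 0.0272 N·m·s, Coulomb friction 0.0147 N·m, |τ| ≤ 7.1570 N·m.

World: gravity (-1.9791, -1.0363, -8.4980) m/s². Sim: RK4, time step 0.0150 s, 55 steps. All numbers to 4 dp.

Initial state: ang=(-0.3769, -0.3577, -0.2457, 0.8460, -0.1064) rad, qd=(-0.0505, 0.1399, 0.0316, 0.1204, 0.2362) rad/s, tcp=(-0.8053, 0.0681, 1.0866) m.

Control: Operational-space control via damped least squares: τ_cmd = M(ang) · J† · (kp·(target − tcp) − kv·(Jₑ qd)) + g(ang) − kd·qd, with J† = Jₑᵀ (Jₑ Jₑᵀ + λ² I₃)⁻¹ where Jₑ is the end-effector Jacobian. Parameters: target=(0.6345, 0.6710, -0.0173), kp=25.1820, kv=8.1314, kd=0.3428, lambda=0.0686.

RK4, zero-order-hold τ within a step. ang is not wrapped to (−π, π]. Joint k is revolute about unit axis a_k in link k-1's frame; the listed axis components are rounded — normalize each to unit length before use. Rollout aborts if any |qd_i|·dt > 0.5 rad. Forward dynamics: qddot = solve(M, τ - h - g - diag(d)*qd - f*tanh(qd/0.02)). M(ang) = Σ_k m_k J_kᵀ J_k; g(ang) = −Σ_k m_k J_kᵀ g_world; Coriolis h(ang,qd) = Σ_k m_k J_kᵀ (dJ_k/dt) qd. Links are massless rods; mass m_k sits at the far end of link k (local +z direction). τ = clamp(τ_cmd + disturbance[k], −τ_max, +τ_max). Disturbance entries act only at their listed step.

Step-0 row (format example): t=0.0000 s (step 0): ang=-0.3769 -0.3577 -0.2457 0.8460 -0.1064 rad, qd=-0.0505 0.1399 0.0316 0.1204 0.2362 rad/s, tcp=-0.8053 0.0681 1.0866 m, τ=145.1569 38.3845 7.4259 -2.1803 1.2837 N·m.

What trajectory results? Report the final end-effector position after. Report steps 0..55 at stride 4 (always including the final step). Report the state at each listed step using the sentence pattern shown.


t=0.0600 s (step 4): ang=-0.2158 -0.4818 -0.3914 1.0105 0.0503 rad, qd=4.6828 -3.0504 -4.3945 3.6523 4.2362 rad/s, tcp=-0.7489 0.0967 1.0511 m, τ=69.7197 23.9198 4.8667 -0.9502 0.2877 N·m.
t=0.1200 s (step 8): ang=0.1053 -0.6193 -0.6784 1.2487 0.2912 rad, qd=5.7125 -1.4476 -4.7949 3.7890 3.8563 rad/s, tcp=-0.5910 0.1456 0.9725 m, τ=18.9175 12.5810 1.5588 -0.1865 0.1446 N·m.
t=0.1800 s (step 12): ang=0.4476 -0.6641 -0.9315 1.4731 0.5069 rad, qd=5.6495 -0.1943 -3.5917 3.4891 3.5289 rad/s, tcp=-0.3910 0.2067 0.8775 m, τ=-1.9778 4.7729 1.3552 -0.8450 -0.7105 N·m.
t=0.2400 s (step 16): ang=0.7797 -0.6575 -1.1053 1.6709 0.7120 rad, qd=5.4262 0.3159 -2.2378 2.9896 3.3527 rad/s, tcp=-0.1950 0.2777 0.7806 m, τ=-10.5591 -0.0367 1.1619 -1.4419 -1.4073 N·m.
t=0.3000 s (step 20): ang=1.0992 -0.6357 -1.2038 1.8287 0.9011 rad, qd=5.2316 0.3568 -1.0824 2.2137 2.8788 rad/s, tcp=-0.0225 0.3524 0.6894 m, τ=-13.6032 -2.0442 0.1641 -1.5812 -1.6634 N·m.
t=0.3600 s (step 24): ang=1.4080 -0.6197 -1.2387 1.9330 1.0463 rad, qd=5.0576 0.1506 -0.1051 1.2307 1.8756 rad/s, tcp=0.1240 0.4230 0.6060 m, τ=-15.2330 -2.1800 -1.5013 -1.3679 -1.5754 N·m.
t=0.4200 s (step 28): ang=1.7038 -0.6192 -1.2204 1.9731 1.1206 rad, qd=4.7688 -0.1274 0.6824 0.1009 0.5727 rad/s, tcp=0.2508 0.4835 0.5267 m, τ=-18.6739 -1.2809 -4.1385 -0.9110 -1.3756 N·m.
t=0.4800 s (step 32): ang=1.9749 -0.6328 -1.1629 1.9491 1.1167 rad, qd=4.2245 -0.2940 1.1690 -0.9064 -0.6091 rad/s, tcp=0.3648 0.5315 0.4452 m, τ=-23.9416 0.4009 -7.9851 -0.2469 -1.1530 N·m.
t=0.5400 s (step 36): ang=2.2066 -0.6506 -1.0885 1.8726 1.0555 rad, qd=3.4853 -0.2725 1.2449 -1.5711 -1.3550 rad/s, tcp=0.4674 0.5689 0.3562 m, τ=-28.8973 2.3225 -12.0885 0.6232 -0.7893 N·m.
t=0.6000 s (step 40): ang=2.3928 -0.6640 -1.0204 1.7715 0.9639 rad, qd=2.7331 -0.1721 0.9883 -1.7282 -1.6260 rad/s, tcp=0.5528 0.5994 0.2605 m, τ=-32.1402 3.5578 -15.1181 1.4741 -0.2708 N·m.
t=0.6600 s (step 44): ang=2.5364 -0.6718 -0.9720 1.6737 0.8687 rad, qd=2.0722 -0.0929 0.6245 -1.4930 -1.4994 rad/s, tcp=0.6141 0.6253 0.1656 m, τ=-33.2012 3.8514 -16.3846 2.0316 0.1905 N·m.
t=0.7200 s (step 48): ang=2.6438 -0.6759 -0.9441 1.5960 0.7887 rad, qd=1.5255 -0.0470 0.3233 -1.0878 -1.1491 rad/s, tcp=0.6497 0.6466 0.0822 m, τ=-32.2523 3.6016 -16.1128 2.2061 0.4349 N·m.
t=0.7800 s (step 52): ang=2.7217 -0.6778 -0.9312 1.5431 0.7317 rad, qd=1.0889 -0.0165 0.1223 -0.6888 -0.7593 rad/s, tcp=0.6651 0.6631 0.0175 m, τ=-30.0124 3.2360 -14.9635 2.1040 0.4786 N·m.
t=0.8250 s (step 55): ang=2.7646 -0.6781 -0.9281 1.5177 0.7033 rad, qd=0.8266 0.0018 0.0222 -0.4462 -0.5122 rad/s, tcp=0.6680 0.6723 -0.0177 m.
final tcp position (m): 0.6680 0.6723 -0.0177


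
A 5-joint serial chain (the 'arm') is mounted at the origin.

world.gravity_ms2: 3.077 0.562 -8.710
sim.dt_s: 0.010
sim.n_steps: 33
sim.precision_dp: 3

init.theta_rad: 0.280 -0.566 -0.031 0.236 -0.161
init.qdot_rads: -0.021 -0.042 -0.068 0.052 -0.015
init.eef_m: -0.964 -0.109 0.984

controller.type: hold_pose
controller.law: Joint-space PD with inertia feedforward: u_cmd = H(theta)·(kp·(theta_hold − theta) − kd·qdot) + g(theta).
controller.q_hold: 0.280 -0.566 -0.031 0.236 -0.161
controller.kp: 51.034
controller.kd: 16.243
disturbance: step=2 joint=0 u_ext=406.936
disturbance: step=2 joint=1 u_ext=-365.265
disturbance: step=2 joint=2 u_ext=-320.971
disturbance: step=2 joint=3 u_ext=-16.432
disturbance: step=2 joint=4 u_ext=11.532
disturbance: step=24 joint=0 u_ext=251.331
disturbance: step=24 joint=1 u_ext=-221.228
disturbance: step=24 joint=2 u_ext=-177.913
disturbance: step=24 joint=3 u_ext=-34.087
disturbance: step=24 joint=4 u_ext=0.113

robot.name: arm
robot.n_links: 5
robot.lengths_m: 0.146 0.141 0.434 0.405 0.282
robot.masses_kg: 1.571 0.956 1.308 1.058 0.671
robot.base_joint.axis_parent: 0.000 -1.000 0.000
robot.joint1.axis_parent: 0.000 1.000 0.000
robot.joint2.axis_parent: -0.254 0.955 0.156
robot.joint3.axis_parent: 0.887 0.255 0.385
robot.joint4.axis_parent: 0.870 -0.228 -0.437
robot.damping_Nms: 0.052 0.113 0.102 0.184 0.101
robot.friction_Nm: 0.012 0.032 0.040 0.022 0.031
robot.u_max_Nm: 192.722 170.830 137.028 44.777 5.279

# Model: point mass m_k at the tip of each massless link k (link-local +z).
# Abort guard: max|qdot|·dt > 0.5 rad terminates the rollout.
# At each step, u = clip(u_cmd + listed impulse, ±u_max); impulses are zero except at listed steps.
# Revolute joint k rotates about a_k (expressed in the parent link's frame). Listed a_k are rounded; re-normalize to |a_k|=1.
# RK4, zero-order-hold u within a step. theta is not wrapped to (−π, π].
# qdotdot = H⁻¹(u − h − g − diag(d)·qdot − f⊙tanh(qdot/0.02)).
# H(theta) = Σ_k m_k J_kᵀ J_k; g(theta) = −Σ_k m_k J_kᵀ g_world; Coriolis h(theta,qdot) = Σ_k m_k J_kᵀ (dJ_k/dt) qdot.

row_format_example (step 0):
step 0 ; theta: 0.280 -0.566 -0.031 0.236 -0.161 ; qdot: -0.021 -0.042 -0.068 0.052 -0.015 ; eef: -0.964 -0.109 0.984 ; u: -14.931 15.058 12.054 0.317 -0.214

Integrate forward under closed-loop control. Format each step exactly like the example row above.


step 1 ; theta: 0.280 -0.566 -0.032 0.236 -0.161 ; qdot: -0.011 -0.025 -0.059 0.039 -0.001 ; eef: -0.964 -0.110 0.984 ; u: -14.540 14.704 11.725 0.341 -0.196
step 2 ; theta: 0.280 -0.567 -0.032 0.237 -0.161 ; qdot: -0.004 -0.015 -0.049 0.030 0.003 ; eef: -0.965 -0.110 0.983 ; u: 192.722 -170.830 -137.028 -16.071 5.279
step 3 ; theta: 0.276 -0.582 -0.024 0.240 -0.154 ; qdot: -0.790 -3.015 1.551 0.633 1.328 ; eef: -0.968 -0.112 0.979 ; u: -48.116 44.773 35.751 3.132 -1.061
step 4 ; theta: 0.269 -0.608 -0.011 0.246 -0.142 ; qdot: -0.539 -2.240 1.135 0.458 1.065 ; eef: -0.973 -0.114 0.972 ; u: -43.427 40.614 32.370 2.873 -0.928
step 5 ; theta: 0.265 -0.628 -0.001 0.250 -0.133 ; qdot: -0.362 -1.658 0.824 0.330 0.839 ; eef: -0.977 -0.116 0.967 ; u: -39.326 36.969 29.409 2.619 -0.813
step 6 ; theta: 0.262 -0.642 0.006 0.252 -0.125 ; qdot: -0.236 -1.215 0.589 0.236 0.648 ; eef: -0.980 -0.117 0.962 ; u: -35.739 33.779 26.816 2.378 -0.714
step 7 ; theta: 0.260 -0.652 0.011 0.254 -0.120 ; qdot: -0.145 -0.873 0.410 0.164 0.488 ; eef: -0.983 -0.118 0.958 ; u: -32.603 30.987 24.548 2.155 -0.628
step 8 ; theta: 0.259 -0.660 0.014 0.256 -0.116 ; qdot: -0.079 -0.608 0.272 0.111 0.356 ; eef: -0.985 -0.119 0.955 ; u: -29.863 28.547 22.564 1.952 -0.553
step 9 ; theta: 0.258 -0.665 0.016 0.257 -0.113 ; qdot: -0.031 -0.401 0.166 0.069 0.247 ; eef: -0.987 -0.120 0.952 ; u: -27.469 26.414 20.829 1.767 -0.489
step 10 ; theta: 0.258 -0.668 0.017 0.257 -0.111 ; qdot: 0.002 -0.240 0.084 0.038 0.158 ; eef: -0.989 -0.120 0.950 ; u: -25.378 24.550 19.314 1.602 -0.434
step 11 ; theta: 0.258 -0.670 0.018 0.257 -0.109 ; qdot: 0.025 -0.116 0.022 0.014 0.085 ; eef: -0.990 -0.121 0.949 ; u: -23.549 22.923 17.990 1.455 -0.386
step 12 ; theta: 0.258 -0.670 0.018 0.257 -0.109 ; qdot: 0.038 -0.029 -0.017 0.001 0.026 ; eef: -0.991 -0.121 0.948 ; u: -21.953 21.503 16.828 1.322 -0.345
step 13 ; theta: 0.259 -0.670 0.018 0.257 -0.109 ; qdot: 0.040 0.019 -0.031 -0.006 -0.009 ; eef: -0.991 -0.121 0.947 ; u: -20.560 20.268 15.807 1.204 -0.313
step 14 ; theta: 0.259 -0.670 0.017 0.257 -0.109 ; qdot: 0.035 0.044 -0.034 -0.010 -0.022 ; eef: -0.991 -0.121 0.947 ; u: -19.346 19.195 14.917 1.100 -0.289
step 15 ; theta: 0.260 -0.670 0.017 0.257 -0.109 ; qdot: 0.029 0.061 -0.034 -0.014 -0.030 ; eef: -0.992 -0.121 0.947 ; u: -18.286 18.261 14.140 1.008 -0.270
step 16 ; theta: 0.260 -0.669 0.017 0.257 -0.109 ; qdot: 0.024 0.075 -0.033 -0.016 -0.035 ; eef: -0.992 -0.121 0.947 ; u: -17.364 17.446 13.464 0.927 -0.254
step 17 ; theta: 0.260 -0.668 0.016 0.257 -0.110 ; qdot: 0.020 0.086 -0.032 -0.018 -0.038 ; eef: -0.991 -0.121 0.947 ; u: -16.560 16.737 12.874 0.857 -0.239
step 18 ; theta: 0.260 -0.667 0.016 0.257 -0.110 ; qdot: 0.016 0.094 -0.031 -0.020 -0.041 ; eef: -0.991 -0.121 0.948 ; u: -15.861 16.119 12.362 0.795 -0.227
step 19 ; theta: 0.260 -0.666 0.016 0.257 -0.111 ; qdot: 0.012 0.100 -0.029 -0.021 -0.043 ; eef: -0.991 -0.120 0.948 ; u: -15.253 15.581 11.916 0.741 -0.216
step 20 ; theta: 0.260 -0.665 0.016 0.256 -0.111 ; qdot: 0.010 0.106 -0.028 -0.022 -0.044 ; eef: -0.990 -0.120 0.949 ; u: -14.725 15.113 11.528 0.695 -0.207
step 21 ; theta: 0.261 -0.664 0.015 0.256 -0.112 ; qdot: 0.007 0.109 -0.027 -0.023 -0.045 ; eef: -0.990 -0.120 0.950 ; u: -14.267 14.707 11.192 0.654 -0.199
step 22 ; theta: 0.261 -0.663 0.015 0.256 -0.112 ; qdot: 0.006 0.112 -0.025 -0.023 -0.045 ; eef: -0.989 -0.120 0.950 ; u: -13.869 14.355 10.900 0.619 -0.192
step 23 ; theta: 0.261 -0.662 0.015 0.256 -0.112 ; qdot: 0.004 0.114 -0.024 -0.024 -0.045 ; eef: -0.988 -0.120 0.951 ; u: -13.525 14.049 10.647 0.588 -0.186
step 24 ; theta: 0.261 -0.661 0.015 0.255 -0.113 ; qdot: 0.003 0.116 -0.024 -0.024 -0.045 ; eef: -0.988 -0.120 0.952 ; u: 192.722 -170.830 -137.028 -33.525 -0.067
step 25 ; theta: 0.259 -0.664 0.013 0.253 -0.111 ; qdot: -0.320 -0.772 -0.200 -0.524 0.504 ; eef: -0.990 -0.119 0.949 ; u: -47.030 44.091 34.640 6.173 -0.188
step 26 ; theta: 0.256 -0.671 0.011 0.248 -0.106 ; qdot: -0.228 -0.556 -0.201 -0.438 0.349 ; eef: -0.995 -0.118 0.943 ; u: -42.405 39.967 31.353 5.419 -0.180
step 27 ; theta: 0.254 -0.675 0.009 0.244 -0.103 ; qdot: -0.158 -0.387 -0.194 -0.362 0.223 ; eef: -1.000 -0.117 0.939 ; u: -38.361 36.357 28.475 4.761 -0.171
step 28 ; theta: 0.253 -0.679 0.008 0.241 -0.102 ; qdot: -0.104 -0.253 -0.183 -0.297 0.123 ; eef: -1.003 -0.116 0.935 ; u: -34.827 33.199 25.956 4.187 -0.161
step 29 ; theta: 0.252 -0.681 0.006 0.238 -0.101 ; qdot: -0.063 -0.147 -0.170 -0.240 0.043 ; eef: -1.005 -0.115 0.932 ; u: -31.739 30.437 23.754 3.686 -0.152
step 30 ; theta: 0.252 -0.682 0.004 0.236 -0.101 ; qdot: -0.031 -0.062 -0.155 -0.193 -0.010 ; eef: -1.007 -0.114 0.930 ; u: -29.043 28.022 21.828 3.251 -0.146
step 31 ; theta: 0.252 -0.682 0.003 0.234 -0.101 ; qdot: -0.008 0.003 -0.138 -0.158 -0.030 ; eef: -1.009 -0.114 0.928 ; u: -26.688 25.914 20.146 2.872 -0.147
step 32 ; theta: 0.252 -0.682 0.001 0.233 -0.101 ; qdot: 0.001 0.035 -0.111 -0.123 -0.043 ; eef: -1.010 -0.113 0.927 ; u: -24.632 24.081 18.677 2.542 -0.148
step 33 ; theta: 0.252 -0.681 0.000 0.231 -0.102 ; qdot: 0.005 0.057 -0.086 -0.092 -0.051 ; eef: -1.010 -0.113 0.927
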